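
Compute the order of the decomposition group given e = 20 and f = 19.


|D_P| = e * f
= 20 * 19
= 380

380


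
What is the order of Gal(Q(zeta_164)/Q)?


|Gal(Q(zeta_164)/Q)| = phi(164)
= 80

80


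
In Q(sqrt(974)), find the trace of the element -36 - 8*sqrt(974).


Tr(a + b*sqrt(d)) = (a + b*sqrt(d)) + (a - b*sqrt(d)) = 2a
= 2 * (-36)
= -72

-72


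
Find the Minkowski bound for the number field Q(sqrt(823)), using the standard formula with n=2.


d = 823, d mod 4 = 3, so disc(K) = 4d = 3292; |disc(K)| = 3292
Real quadratic field, so n = 2, s = r2 = 0, r1 = 2
M = (n!/n^n) * (4/pi)^s * sqrt(|disc(K)|) = (2!/2^2) * (4/pi)^0 * sqrt(3292)
= 0.5 * 1.000000 * 57.375953
= 28.6880

28.6880


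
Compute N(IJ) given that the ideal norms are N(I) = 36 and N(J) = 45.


N(IJ) = N(I) * N(J)
= 36 * 45
= 1620

1620


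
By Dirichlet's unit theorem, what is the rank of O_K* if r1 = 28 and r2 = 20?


By Dirichlet's unit theorem:
rank = r1 + r2 - 1
= 28 + 20 - 1
= 47

47


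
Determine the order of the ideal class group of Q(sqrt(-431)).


K = Q(sqrt(-431)). d mod 4 = 1, so D = disc(K) = d = -431
h(K) equals the number of primitive reduced positive-definite forms (a, b, c) = a*x^2 + b*x*y + c*y^2 with b^2 - 4ac = D,
where reduced means |b| <= a <= c, with b >= 0 whenever |b| = a or a = c, and primitive means gcd(a, b, c) = 1.
Reduced forces 3a^2 <= |D| = 431, so 1 <= a <= 11; b must have the parity of D, and c = (b^2 - D)/(4a) must be an integer >= a.
Enumerate a = 1..11, b in [-a, a]:
  a=1: (1, 1, 108)  [1]
  a=2: (2, -1, 54), (2, 1, 54)  [2]
  a=3: (3, -1, 36), (3, 1, 36)  [2]
  a=4: (4, -1, 27), (4, 1, 27)  [2]
  a=5: (5, -3, 22), (5, 3, 22)  [2]
  a=6: (6, -5, 19), (6, -1, 18), (6, 1, 18), (6, 5, 19)  [4]
  a=7: none
  a=8: (8, -7, 15), (8, 7, 15)  [2]
  a=9: (9, -1, 12), (9, 1, 12)  [2]
  a=10: (10, -7, 12), (10, -3, 11), (10, 3, 11), (10, 7, 12)  [4]
  a=11: none
Total reduced forms: 1 + 2 + 2 + 2 + 2 + 4 + 2 + 2 + 4 = 21
h = 21

21


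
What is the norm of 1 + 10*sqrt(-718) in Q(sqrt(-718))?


N(a + b*sqrt(d)) = a^2 - d*b^2
= (1)^2 - (-718)*(10)^2
= 1 + 71800
= 71801

71801


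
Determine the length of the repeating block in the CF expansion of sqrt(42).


Run the CF algorithm for sqrt(42).
a_0 = floor(sqrt(42)) = 6; set m_0=0, q_0=1.
Recurrence: m' = q*a - m,  q' = (d - m'^2)/q,  a' = floor((a_0 + m')/q').
  step 1: m=6, q=6, a=2
  step 2: m=6, q=1, a=12
a_2 = 2*a_0 = 12, so the period closes here.
sqrt(42) = [6; 2, 12]
Period length = 2

2


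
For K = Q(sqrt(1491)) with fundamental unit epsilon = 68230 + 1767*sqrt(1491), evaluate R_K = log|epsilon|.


epsilon = 68230 + 1767*sqrt(1491)
= 136460.0000
R = ln(136460.0000)
= 11.8238

11.8238


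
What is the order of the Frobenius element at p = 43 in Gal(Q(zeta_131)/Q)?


The Frobenius at p in Gal(Q(zeta_n)/Q) = (Z/nZ)* is the class of p, so its order is ord_131(43), the smallest k >= 1 with 43^k = 1 mod 131.
n = 131 = 131, phi(131) = 130; the order divides phi(n).
Divisors of 130: 1, 2, 5, 10, 13, 26, 65, 130
Repeated squaring mod 131: 43^1 = 43, 43^2 = 15, 43^4 = 94, 43^8 = 59, 43^16 = 75, 43^32 = 123, 43^64 = 64, 43^128 = 35
Test divisors in increasing order:
  k=1: 43^1 = 43 mod 131
  k=2: 43^2 = 15 mod 131
  k=5: 43^5 = 94 * 43 = 112 mod 131
  k=10: 43^10 = 59 * 15 = 99 mod 131
  k=13: 43^13 = 59 * 94 * 43 = 58 mod 131
  k=26: 43^26 = 75 * 59 * 15 = 89 mod 131
  k=65: 43^65 = 64 * 43 = 1 mod 131  <- first divisor giving 1
Order = 65

65


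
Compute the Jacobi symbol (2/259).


Compute (2/259) via quadratic reciprocity:
  pull out 2: (2/259) = -1  (since 259 mod 8 = 3)
  (1/259) = 1
Product of signs = -1

-1


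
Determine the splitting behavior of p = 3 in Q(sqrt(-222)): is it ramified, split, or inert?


K = Q(sqrt(-222)). Since d mod 4 = 2, disc(K) = -888.
Check p | disc: -888 mod 3 = 0.
p divides disc, so p ramifies: (p) = P^2 with e=2, f=1, g=1.
Therefore p is ramified.

ramified


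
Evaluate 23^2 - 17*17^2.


x^2 - d*y^2
= 23^2 - 17*17^2
= 529 - 4913
= -4384

-4384


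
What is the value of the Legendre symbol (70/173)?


p = 173 is prime, so compute (70/173) with the reciprocity algorithm (Jacobi-symbol steps: pull out 2s via (2/n), flip via reciprocity, reduce):
  pull out 2: (2/173) = -1  (since 173 mod 8 = 5)
  reciprocity: (35/173) -> +(173/35)
  reduce: (33/35)
  reciprocity: (33/35) -> +(35/33)
  reduce: (2/33)
  pull out 2: (2/33) = +1  (since 33 mod 8 = 1)
  (1/33) = 1
Product of signs = -1
(70/173) = -1

-1


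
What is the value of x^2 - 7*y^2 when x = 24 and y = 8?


x^2 - d*y^2
= 24^2 - 7*8^2
= 576 - 448
= 128

128


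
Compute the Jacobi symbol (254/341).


Compute (254/341) via quadratic reciprocity:
  pull out 2: (2/341) = -1  (since 341 mod 8 = 5)
  reciprocity: (127/341) -> +(341/127)
  reduce: (87/127)
  reciprocity: (87/127) -> -(127/87)
  reduce: (40/87)
  pull out 2: (2/87) = +1  (since 87 mod 8 = 7)
  pull out 2: (2/87) = +1  (since 87 mod 8 = 7)
  pull out 2: (2/87) = +1  (since 87 mod 8 = 7)
  reciprocity: (5/87) -> +(87/5)
  reduce: (2/5)
  pull out 2: (2/5) = -1  (since 5 mod 8 = 5)
  (1/5) = 1
Product of signs = -1

-1


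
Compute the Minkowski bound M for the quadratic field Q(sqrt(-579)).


d = -579, d mod 4 = 1, so disc(K) = d = -579; |disc(K)| = 579
Imaginary quadratic field, so n = 2, s = r2 = 1, r1 = 0
M = (n!/n^n) * (4/pi)^s * sqrt(|disc(K)|) = (2!/2^2) * (4/pi)^1 * sqrt(579)
= 0.5 * 1.273240 * 24.062419
= 15.3186

15.3186


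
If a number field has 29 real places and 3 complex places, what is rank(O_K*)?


By Dirichlet's unit theorem:
rank = r1 + r2 - 1
= 29 + 3 - 1
= 31

31


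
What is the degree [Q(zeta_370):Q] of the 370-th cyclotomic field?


The degree equals Euler's totient phi(370).
370 = 2 * 5 * 37
phi(370) = 144

144


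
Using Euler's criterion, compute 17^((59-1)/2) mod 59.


p = 59 is prime and the exponent is (p-1)/2 = 29, so by Euler's criterion 17^29 = (17/59) = +1 or -1 mod 59.
Compute by square-and-multiply:
  29 = 16 + 8 + 4 + 1 (binary 11101)
  Repeated squaring mod 59: 17^1 = 17, 17^2 = 53, 17^4 = 36, 17^8 = 57, 17^16 = 4
  17^29 = 17^16 * 17^8 * 17^4 * 17^1 = 4 * 57 * 36 * 17 mod 59
    4 * 57 = 228 = 51 mod 59
    51 * 36 = 1836 = 7 mod 59
    7 * 17 = 119 = 1 mod 59
  17^29 = 1 mod 59
Result 1: 17 is a quadratic residue mod 59.
17^29 mod 59 = 1

1


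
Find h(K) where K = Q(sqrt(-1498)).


K = Q(sqrt(-1498)). d mod 4 = 2, so D = disc(K) = 4d = -5992
h(K) equals the number of primitive reduced positive-definite forms (a, b, c) = a*x^2 + b*x*y + c*y^2 with b^2 - 4ac = D,
where reduced means |b| <= a <= c, with b >= 0 whenever |b| = a or a = c, and primitive means gcd(a, b, c) = 1.
Reduced forces 3a^2 <= |D| = 5992, so 1 <= a <= 44; b must have the parity of D, and c = (b^2 - D)/(4a) must be an integer >= a.
Enumerate a = 1..44, b in [-a, a]:
  a=1: (1, 0, 1498)  [1]
  a=2: (2, 0, 749)  [1]
  a=3..6: none
  a=7: (7, 0, 214)  [1]
  a=8..10: none
  a=11: (11, -6, 137), (11, 6, 137)  [2]
  a=12: none
  a=13: (13, -12, 118), (13, 12, 118)  [2]
  a=14: (14, 0, 107)  [1]
  a=15..16: none
  a=17: (17, -14, 91), (17, 14, 91)  [2]
  a=18..21: none
  a=22: (22, -16, 71), (22, 16, 71)  [2]
  a=23..25: none
  a=26: (26, -12, 59), (26, 12, 59)  [2]
  a=27..33: none
  a=34: (34, -20, 47), (34, 20, 47)  [2]
  a=35..44: none
Total reduced forms: 1 + 1 + 1 + 2 + 2 + 1 + 2 + 2 + 2 + 2 = 16
h = 16

16


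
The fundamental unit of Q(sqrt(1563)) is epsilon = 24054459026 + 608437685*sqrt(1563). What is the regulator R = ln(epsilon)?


epsilon = 24054459026 + 608437685*sqrt(1563)
= 4.8109e+10
R = ln(4.8109e+10)
= 24.5967

24.5967


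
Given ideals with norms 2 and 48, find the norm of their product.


N(IJ) = N(I) * N(J)
= 2 * 48
= 96

96


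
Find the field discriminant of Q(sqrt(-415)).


For K = Q(sqrt(d)) with d squarefree: disc(K) = d if d = 1 mod 4, and disc(K) = 4d if d = 2 or 3 mod 4.
Here d = -415, and d mod 4 = 1.
d = 1 mod 4 (O_K = Z[(1+sqrt(d))/2]), so disc(K) = d = -415

-415


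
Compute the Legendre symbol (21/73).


p = 73 is prime, so compute (21/73) with the reciprocity algorithm (Jacobi-symbol steps: pull out 2s via (2/n), flip via reciprocity, reduce):
  reciprocity: (21/73) -> +(73/21)
  reduce: (10/21)
  pull out 2: (2/21) = -1  (since 21 mod 8 = 5)
  reciprocity: (5/21) -> +(21/5)
  reduce: (1/5)
  (1/5) = 1
Product of signs = -1
(21/73) = -1

-1


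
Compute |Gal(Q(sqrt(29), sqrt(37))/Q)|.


The 2 square roots of distinct primes are multiplicatively independent over Q,
so [K:Q] = 2^2 and Gal(K/Q) is isomorphic to (Z/2Z)^2.
|Gal| = 2^2 = 4

4


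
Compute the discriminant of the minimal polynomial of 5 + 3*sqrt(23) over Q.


The element 5 + 3*sqrt(23) has minimal polynomial:
x^2 - 10*x - 182
Discriminant = (-10)^2 - 4*(-182)
= 100 + 728
= 828

828


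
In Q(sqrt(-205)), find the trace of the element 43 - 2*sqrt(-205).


Tr(a + b*sqrt(d)) = (a + b*sqrt(d)) + (a - b*sqrt(d)) = 2a
= 2 * (43)
= 86

86


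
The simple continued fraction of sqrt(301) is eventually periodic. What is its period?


Run the CF algorithm for sqrt(301).
a_0 = floor(sqrt(301)) = 17; set m_0=0, q_0=1.
Recurrence: m' = q*a - m,  q' = (d - m'^2)/q,  a' = floor((a_0 + m')/q').
  step 1: m=17, q=12, a=2
  step 2: m=7, q=21, a=1
  step 3: m=14, q=5, a=6
  step 4: m=16, q=9, a=3
  step 5: m=11, q=20, a=1
  step 6: m=9, q=11, a=2
  step 7: m=13, q=12, a=2
  step 8: m=11, q=15, a=1
  step 9: m=4, q=19, a=1
  step 10: m=15, q=4, a=8
  step 11: m=17, q=3, a=11
  step 12: m=16, q=15, a=2
  step 13: m=14, q=7, a=4
  step 14: m=14, q=15, a=2
  step 15: m=16, q=3, a=11
  step 16: m=17, q=4, a=8
  step 17: m=15, q=19, a=1
  step 18: m=4, q=15, a=1
  step 19: m=11, q=12, a=2
  step 20: m=13, q=11, a=2
  step 21: m=9, q=20, a=1
  step 22: m=11, q=9, a=3
  step 23: m=16, q=5, a=6
  step 24: m=14, q=21, a=1
  step 25: m=7, q=12, a=2
  step 26: m=17, q=1, a=34
a_26 = 2*a_0 = 34, so the period closes here.
sqrt(301) = [17; 2, 1, 6, 3, 1, 2, 2, 1, 1, 8, 11, 2, 4, 2, 11, 8, 1, 1, 2, 2, 1, 3, 6, 1, 2, 34]
Period length = 26

26


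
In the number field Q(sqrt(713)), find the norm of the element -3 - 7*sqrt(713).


N(a + b*sqrt(d)) = a^2 - d*b^2
= (-3)^2 - (713)*(-7)^2
= 9 - 34937
= -34928

-34928


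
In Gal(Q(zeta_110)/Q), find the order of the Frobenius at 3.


The Frobenius at p in Gal(Q(zeta_n)/Q) = (Z/nZ)* is the class of p, so its order is ord_110(3), the smallest k >= 1 with 3^k = 1 mod 110.
n = 110 = 2 * 5 * 11, phi(110) = 40; the order divides phi(n).
Divisors of 40: 1, 2, 4, 5, 8, 10, 20, 40
Repeated squaring mod 110: 3^1 = 3, 3^2 = 9, 3^4 = 81, 3^8 = 71, 3^16 = 91, 3^32 = 31
Test divisors in increasing order:
  k=1: 3^1 = 3 mod 110
  k=2: 3^2 = 9 mod 110
  k=4: 3^4 = 81 mod 110
  k=5: 3^5 = 81 * 3 = 23 mod 110
  k=8: 3^8 = 71 mod 110
  k=10: 3^10 = 71 * 9 = 89 mod 110
  k=20: 3^20 = 91 * 81 = 1 mod 110  <- first divisor giving 1
Order = 20

20


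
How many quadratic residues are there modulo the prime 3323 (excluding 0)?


For prime p, the number of non-zero quadratic residues is (p-1)/2.
= (3323-1)/2
= 1661

1661


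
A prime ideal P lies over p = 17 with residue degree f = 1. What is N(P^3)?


N(P^a) = p^(a*f)
= 17^(3*1)
= 17^3
= 4913

4913


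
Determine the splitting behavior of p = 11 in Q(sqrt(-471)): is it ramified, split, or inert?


K = Q(sqrt(-471)). Since d mod 4 = 1, disc(K) = -471.
Check p | disc: -471 mod 11 = 2.
p does not divide disc. Compute Legendre symbol (d/p):
2^((11-1)/2) mod 11 = -1
(d/p) = -1, so p is inert: (p) stays prime with e=1, f=2, g=1.
Therefore p is inert.

inert


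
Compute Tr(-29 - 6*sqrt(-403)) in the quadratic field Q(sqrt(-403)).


Tr(a + b*sqrt(d)) = (a + b*sqrt(d)) + (a - b*sqrt(d)) = 2a
= 2 * (-29)
= -58

-58


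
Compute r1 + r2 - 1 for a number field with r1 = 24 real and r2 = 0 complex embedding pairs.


By Dirichlet's unit theorem:
rank = r1 + r2 - 1
= 24 + 0 - 1
= 23

23


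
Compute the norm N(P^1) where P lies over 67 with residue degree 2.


N(P^a) = p^(a*f)
= 67^(1*2)
= 67^2
= 4489

4489


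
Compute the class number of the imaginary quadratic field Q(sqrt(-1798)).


K = Q(sqrt(-1798)). d mod 4 = 2, so D = disc(K) = 4d = -7192
h(K) equals the number of primitive reduced positive-definite forms (a, b, c) = a*x^2 + b*x*y + c*y^2 with b^2 - 4ac = D,
where reduced means |b| <= a <= c, with b >= 0 whenever |b| = a or a = c, and primitive means gcd(a, b, c) = 1.
Reduced forces 3a^2 <= |D| = 7192, so 1 <= a <= 48; b must have the parity of D, and c = (b^2 - D)/(4a) must be an integer >= a.
Enumerate a = 1..48, b in [-a, a]:
  a=1: (1, 0, 1798)  [1]
  a=2: (2, 0, 899)  [1]
  a=3..6: none
  a=7: (7, -2, 257), (7, 2, 257)  [2]
  a=8..12: none
  a=13: (13, -6, 139), (13, 6, 139)  [2]
  a=14: (14, -12, 131), (14, 12, 131)  [2]
  a=15..16: none
  a=17: (17, -4, 106), (17, 4, 106)  [2]
  a=18: none
  a=19: (19, -16, 98), (19, 16, 98)  [2]
  a=20..25: none
  a=26: (26, -20, 73), (26, 20, 73)  [2]
  a=27..28: none
  a=29: (29, 0, 62)  [1]
  a=30: none
  a=31: (31, 0, 58)  [1]
  a=32..33: none
  a=34: (34, -4, 53), (34, 4, 53)  [2]
  a=35..37: none
  a=38: (38, -16, 49), (38, 16, 49)  [2]
  a=39..48: none
Total reduced forms: 1 + 1 + 2 + 2 + 2 + 2 + 2 + 2 + 1 + 1 + 2 + 2 = 20
h = 20

20


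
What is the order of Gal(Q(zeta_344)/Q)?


|Gal(Q(zeta_344)/Q)| = phi(344)
= 168

168


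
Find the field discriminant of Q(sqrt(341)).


For K = Q(sqrt(d)) with d squarefree: disc(K) = d if d = 1 mod 4, and disc(K) = 4d if d = 2 or 3 mod 4.
Here d = 341, and d mod 4 = 1.
d = 1 mod 4 (O_K = Z[(1+sqrt(d))/2]), so disc(K) = d = 341

341


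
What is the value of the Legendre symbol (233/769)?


p = 769 is prime, so compute (233/769) with the reciprocity algorithm (Jacobi-symbol steps: pull out 2s via (2/n), flip via reciprocity, reduce):
  reciprocity: (233/769) -> +(769/233)
  reduce: (70/233)
  pull out 2: (2/233) = +1  (since 233 mod 8 = 1)
  reciprocity: (35/233) -> +(233/35)
  reduce: (23/35)
  reciprocity: (23/35) -> -(35/23)
  reduce: (12/23)
  pull out 2: (2/23) = +1  (since 23 mod 8 = 7)
  pull out 2: (2/23) = +1  (since 23 mod 8 = 7)
  reciprocity: (3/23) -> -(23/3)
  reduce: (2/3)
  pull out 2: (2/3) = -1  (since 3 mod 8 = 3)
  (1/3) = 1
Product of signs = -1
(233/769) = -1

-1


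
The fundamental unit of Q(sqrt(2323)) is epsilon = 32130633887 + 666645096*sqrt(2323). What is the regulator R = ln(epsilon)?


epsilon = 32130633887 + 666645096*sqrt(2323)
= 6.4261e+10
R = ln(6.4261e+10)
= 24.8862

24.8862


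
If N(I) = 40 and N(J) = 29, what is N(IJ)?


N(IJ) = N(I) * N(J)
= 40 * 29
= 1160

1160


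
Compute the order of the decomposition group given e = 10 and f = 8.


|D_P| = e * f
= 10 * 8
= 80

80


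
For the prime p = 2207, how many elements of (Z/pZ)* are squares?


For prime p, the number of non-zero quadratic residues is (p-1)/2.
= (2207-1)/2
= 1103

1103


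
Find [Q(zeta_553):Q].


The degree equals Euler's totient phi(553).
553 = 7 * 79
phi(553) = 468

468


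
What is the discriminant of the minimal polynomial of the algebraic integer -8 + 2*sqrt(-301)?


The element -8 + 2*sqrt(-301) has minimal polynomial:
x^2 + 16*x + 1268
Discriminant = (16)^2 - 4*(1268)
= 256 - 5072
= -4816

-4816


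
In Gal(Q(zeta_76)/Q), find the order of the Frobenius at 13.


The Frobenius at p in Gal(Q(zeta_n)/Q) = (Z/nZ)* is the class of p, so its order is ord_76(13), the smallest k >= 1 with 13^k = 1 mod 76.
n = 76 = 2^2 * 19, phi(76) = 36; the order divides phi(n).
Divisors of 36: 1, 2, 3, 4, 6, 9, 12, 18, 36
Repeated squaring mod 76: 13^1 = 13, 13^2 = 17, 13^4 = 61, 13^8 = 73, 13^16 = 9, 13^32 = 5
Test divisors in increasing order:
  k=1: 13^1 = 13 mod 76
  k=2: 13^2 = 17 mod 76
  k=3: 13^3 = 17 * 13 = 69 mod 76
  k=4: 13^4 = 61 mod 76
  k=6: 13^6 = 61 * 17 = 49 mod 76
  k=9: 13^9 = 73 * 13 = 37 mod 76
  k=12: 13^12 = 73 * 61 = 45 mod 76
  k=18: 13^18 = 9 * 17 = 1 mod 76  <- first divisor giving 1
Order = 18

18


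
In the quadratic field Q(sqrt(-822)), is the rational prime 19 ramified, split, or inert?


K = Q(sqrt(-822)). Since d mod 4 = 2, disc(K) = -3288.
Check p | disc: -3288 mod 19 = 18.
p does not divide disc. Compute Legendre symbol (d/p):
14^((19-1)/2) mod 19 = -1
(d/p) = -1, so p is inert: (p) stays prime with e=1, f=2, g=1.
Therefore p is inert.

inert


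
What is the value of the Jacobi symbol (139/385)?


Compute (139/385) via quadratic reciprocity:
  reciprocity: (139/385) -> +(385/139)
  reduce: (107/139)
  reciprocity: (107/139) -> -(139/107)
  reduce: (32/107)
  pull out 2: (2/107) = -1  (since 107 mod 8 = 3)
  pull out 2: (2/107) = -1  (since 107 mod 8 = 3)
  pull out 2: (2/107) = -1  (since 107 mod 8 = 3)
  pull out 2: (2/107) = -1  (since 107 mod 8 = 3)
  pull out 2: (2/107) = -1  (since 107 mod 8 = 3)
  (1/107) = 1
Product of signs = 1

1


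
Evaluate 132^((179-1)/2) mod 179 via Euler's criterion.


p = 179 is prime and the exponent is (p-1)/2 = 89, so by Euler's criterion 132^89 = (132/179) = +1 or -1 mod 179.
Compute by square-and-multiply:
  89 = 64 + 16 + 8 + 1 (binary 1011001)
  Repeated squaring mod 179: 132^1 = 132, 132^2 = 61, 132^4 = 141, 132^8 = 12, 132^16 = 144, 132^32 = 151, 132^64 = 68
  132^89 = 132^64 * 132^16 * 132^8 * 132^1 = 68 * 144 * 12 * 132 mod 179
    68 * 144 = 9792 = 126 mod 179
    126 * 12 = 1512 = 80 mod 179
    80 * 132 = 10560 = 178 mod 179
  132^89 = 178 mod 179
Result 178 = p - 1 = -1 mod 179: 132 is a quadratic non-residue mod 179. As a residue in [0, p-1] the value is 178.
132^89 mod 179 = 178

178


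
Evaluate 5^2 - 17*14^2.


x^2 - d*y^2
= 5^2 - 17*14^2
= 25 - 3332
= -3307

-3307


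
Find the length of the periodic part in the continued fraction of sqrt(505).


Run the CF algorithm for sqrt(505).
a_0 = floor(sqrt(505)) = 22; set m_0=0, q_0=1.
Recurrence: m' = q*a - m,  q' = (d - m'^2)/q,  a' = floor((a_0 + m')/q').
  step 1: m=22, q=21, a=2
  step 2: m=20, q=5, a=8
  step 3: m=20, q=21, a=2
  step 4: m=22, q=1, a=44
a_4 = 2*a_0 = 44, so the period closes here.
sqrt(505) = [22; 2, 8, 2, 44]
Period length = 4

4


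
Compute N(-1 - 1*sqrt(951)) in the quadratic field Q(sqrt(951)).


N(a + b*sqrt(d)) = a^2 - d*b^2
= (-1)^2 - (951)*(-1)^2
= 1 - 951
= -950

-950


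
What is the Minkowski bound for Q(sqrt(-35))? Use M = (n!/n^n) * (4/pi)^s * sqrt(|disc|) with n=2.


d = -35, d mod 4 = 1, so disc(K) = d = -35; |disc(K)| = 35
Imaginary quadratic field, so n = 2, s = r2 = 1, r1 = 0
M = (n!/n^n) * (4/pi)^s * sqrt(|disc(K)|) = (2!/2^2) * (4/pi)^1 * sqrt(35)
= 0.5 * 1.273240 * 5.916080
= 3.7663

3.7663


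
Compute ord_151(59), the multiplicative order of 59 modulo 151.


We want ord_151(59), the smallest k >= 1 with 59^k = 1 mod 151.
n = 151 = 151, phi(151) = 150; the order divides phi(n).
Divisors of 150: 1, 2, 3, 5, 6, 10, 15, 25, 30, 50, 75, 150
Repeated squaring mod 151: 59^1 = 59, 59^2 = 8, 59^4 = 64, 59^8 = 19, 59^16 = 59, 59^32 = 8, 59^64 = 64, 59^128 = 19
Test divisors in increasing order:
  k=1: 59^1 = 59 mod 151
  k=2: 59^2 = 8 mod 151
  k=3: 59^3 = 8 * 59 = 19 mod 151
  k=5: 59^5 = 64 * 59 = 1 mod 151  <- first divisor giving 1
Order = 5

5


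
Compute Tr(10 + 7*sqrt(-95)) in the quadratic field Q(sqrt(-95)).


Tr(a + b*sqrt(d)) = (a + b*sqrt(d)) + (a - b*sqrt(d)) = 2a
= 2 * (10)
= 20

20


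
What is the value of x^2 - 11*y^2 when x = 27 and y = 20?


x^2 - d*y^2
= 27^2 - 11*20^2
= 729 - 4400
= -3671

-3671


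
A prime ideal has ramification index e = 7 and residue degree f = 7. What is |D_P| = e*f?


|D_P| = e * f
= 7 * 7
= 49

49


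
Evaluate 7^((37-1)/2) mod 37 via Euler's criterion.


p = 37 is prime and the exponent is (p-1)/2 = 18, so by Euler's criterion 7^18 = (7/37) = +1 or -1 mod 37.
Compute by square-and-multiply:
  18 = 16 + 2 (binary 10010)
  Repeated squaring mod 37: 7^1 = 7, 7^2 = 12, 7^4 = 33, 7^8 = 16, 7^16 = 34
  7^18 = 7^16 * 7^2 = 34 * 12 mod 37
    34 * 12 = 408 = 1 mod 37
  7^18 = 1 mod 37
Result 1: 7 is a quadratic residue mod 37.
7^18 mod 37 = 1

1


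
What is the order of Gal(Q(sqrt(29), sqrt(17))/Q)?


The 2 square roots of distinct primes are multiplicatively independent over Q,
so [K:Q] = 2^2 and Gal(K/Q) is isomorphic to (Z/2Z)^2.
|Gal| = 2^2 = 4

4


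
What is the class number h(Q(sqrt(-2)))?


K = Q(sqrt(-2)). d mod 4 = 2, so D = disc(K) = 4d = -8
h(K) equals the number of primitive reduced positive-definite forms (a, b, c) = a*x^2 + b*x*y + c*y^2 with b^2 - 4ac = D,
where reduced means |b| <= a <= c, with b >= 0 whenever |b| = a or a = c, and primitive means gcd(a, b, c) = 1.
Reduced forces 3a^2 <= |D| = 8, so 1 <= a <= 1; b must have the parity of D, and c = (b^2 - D)/(4a) must be an integer >= a.
Enumerate a = 1..1, b in [-a, a]:
  a=1: (1, 0, 2)  [1]
Total reduced forms: 1
h = 1

1


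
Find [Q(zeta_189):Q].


The degree equals Euler's totient phi(189).
189 = 3^3 * 7
phi(189) = 108

108


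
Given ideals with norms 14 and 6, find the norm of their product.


N(IJ) = N(I) * N(J)
= 14 * 6
= 84

84


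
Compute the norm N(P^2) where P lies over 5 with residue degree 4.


N(P^a) = p^(a*f)
= 5^(2*4)
= 5^8
= 390625

390625


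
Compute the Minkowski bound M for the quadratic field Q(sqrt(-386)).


d = -386, d mod 4 = 2, so disc(K) = 4d = -1544; |disc(K)| = 1544
Imaginary quadratic field, so n = 2, s = r2 = 1, r1 = 0
M = (n!/n^n) * (4/pi)^s * sqrt(|disc(K)|) = (2!/2^2) * (4/pi)^1 * sqrt(1544)
= 0.5 * 1.273240 * 39.293765
= 25.0152

25.0152


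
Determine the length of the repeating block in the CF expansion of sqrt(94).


Run the CF algorithm for sqrt(94).
a_0 = floor(sqrt(94)) = 9; set m_0=0, q_0=1.
Recurrence: m' = q*a - m,  q' = (d - m'^2)/q,  a' = floor((a_0 + m')/q').
  step 1: m=9, q=13, a=1
  step 2: m=4, q=6, a=2
  step 3: m=8, q=5, a=3
  step 4: m=7, q=9, a=1
  step 5: m=2, q=10, a=1
  step 6: m=8, q=3, a=5
  step 7: m=7, q=15, a=1
  step 8: m=8, q=2, a=8
  step 9: m=8, q=15, a=1
  step 10: m=7, q=3, a=5
  step 11: m=8, q=10, a=1
  step 12: m=2, q=9, a=1
  step 13: m=7, q=5, a=3
  step 14: m=8, q=6, a=2
  step 15: m=4, q=13, a=1
  step 16: m=9, q=1, a=18
a_16 = 2*a_0 = 18, so the period closes here.
sqrt(94) = [9; 1, 2, 3, 1, 1, 5, 1, 8, 1, 5, 1, 1, 3, 2, 1, 18]
Period length = 16

16


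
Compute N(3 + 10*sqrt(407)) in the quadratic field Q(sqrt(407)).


N(a + b*sqrt(d)) = a^2 - d*b^2
= (3)^2 - (407)*(10)^2
= 9 - 40700
= -40691

-40691


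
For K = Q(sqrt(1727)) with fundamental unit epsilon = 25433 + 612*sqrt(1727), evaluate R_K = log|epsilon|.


epsilon = 25433 + 612*sqrt(1727)
= 50866.0000
R = ln(50866.0000)
= 10.8370

10.8370


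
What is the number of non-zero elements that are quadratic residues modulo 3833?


For prime p, the number of non-zero quadratic residues is (p-1)/2.
= (3833-1)/2
= 1916

1916


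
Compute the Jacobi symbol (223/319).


Compute (223/319) via quadratic reciprocity:
  reciprocity: (223/319) -> -(319/223)
  reduce: (96/223)
  pull out 2: (2/223) = +1  (since 223 mod 8 = 7)
  pull out 2: (2/223) = +1  (since 223 mod 8 = 7)
  pull out 2: (2/223) = +1  (since 223 mod 8 = 7)
  pull out 2: (2/223) = +1  (since 223 mod 8 = 7)
  pull out 2: (2/223) = +1  (since 223 mod 8 = 7)
  reciprocity: (3/223) -> -(223/3)
  reduce: (1/3)
  (1/3) = 1
Product of signs = 1

1


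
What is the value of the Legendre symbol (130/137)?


p = 137 is prime, so compute (130/137) with the reciprocity algorithm (Jacobi-symbol steps: pull out 2s via (2/n), flip via reciprocity, reduce):
  pull out 2: (2/137) = +1  (since 137 mod 8 = 1)
  reciprocity: (65/137) -> +(137/65)
  reduce: (7/65)
  reciprocity: (7/65) -> +(65/7)
  reduce: (2/7)
  pull out 2: (2/7) = +1  (since 7 mod 8 = 7)
  (1/7) = 1
Product of signs = 1
(130/137) = 1

1


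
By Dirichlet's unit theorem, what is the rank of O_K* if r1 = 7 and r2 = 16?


By Dirichlet's unit theorem:
rank = r1 + r2 - 1
= 7 + 16 - 1
= 22

22


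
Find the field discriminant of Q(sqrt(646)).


For K = Q(sqrt(d)) with d squarefree: disc(K) = d if d = 1 mod 4, and disc(K) = 4d if d = 2 or 3 mod 4.
Here d = 646, and d mod 4 = 2.
d = 2 mod 4, not 1 (O_K = Z[sqrt(d)]), so disc(K) = 4d = 4 * (646) = 2584

2584


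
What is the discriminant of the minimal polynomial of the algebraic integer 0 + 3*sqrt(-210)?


The element 0 + 3*sqrt(-210) has minimal polynomial:
x^2 + 0*x + 1890
Discriminant = (0)^2 - 4*(1890)
= 0 - 7560
= -7560

-7560


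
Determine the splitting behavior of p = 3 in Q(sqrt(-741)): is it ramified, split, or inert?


K = Q(sqrt(-741)). Since d mod 4 = 3, disc(K) = -2964.
Check p | disc: -2964 mod 3 = 0.
p divides disc, so p ramifies: (p) = P^2 with e=2, f=1, g=1.
Therefore p is ramified.

ramified


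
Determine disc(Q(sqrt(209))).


For K = Q(sqrt(d)) with d squarefree: disc(K) = d if d = 1 mod 4, and disc(K) = 4d if d = 2 or 3 mod 4.
Here d = 209, and d mod 4 = 1.
d = 1 mod 4 (O_K = Z[(1+sqrt(d))/2]), so disc(K) = d = 209

209


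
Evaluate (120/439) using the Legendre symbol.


p = 439 is prime, so compute (120/439) with the reciprocity algorithm (Jacobi-symbol steps: pull out 2s via (2/n), flip via reciprocity, reduce):
  pull out 2: (2/439) = +1  (since 439 mod 8 = 7)
  pull out 2: (2/439) = +1  (since 439 mod 8 = 7)
  pull out 2: (2/439) = +1  (since 439 mod 8 = 7)
  reciprocity: (15/439) -> -(439/15)
  reduce: (4/15)
  pull out 2: (2/15) = +1  (since 15 mod 8 = 7)
  pull out 2: (2/15) = +1  (since 15 mod 8 = 7)
  (1/15) = 1
Product of signs = -1
(120/439) = -1

-1


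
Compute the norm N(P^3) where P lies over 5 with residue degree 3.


N(P^a) = p^(a*f)
= 5^(3*3)
= 5^9
= 1953125

1953125


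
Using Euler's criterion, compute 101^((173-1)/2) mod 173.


p = 173 is prime and the exponent is (p-1)/2 = 86, so by Euler's criterion 101^86 = (101/173) = +1 or -1 mod 173.
Compute by square-and-multiply:
  86 = 64 + 16 + 4 + 2 (binary 1010110)
  Repeated squaring mod 173: 101^1 = 101, 101^2 = 167, 101^4 = 36, 101^8 = 85, 101^16 = 132, 101^32 = 124, 101^64 = 152
  101^86 = 101^64 * 101^16 * 101^4 * 101^2 = 152 * 132 * 36 * 167 mod 173
    152 * 132 = 20064 = 169 mod 173
    169 * 36 = 6084 = 29 mod 173
    29 * 167 = 4843 = 172 mod 173
  101^86 = 172 mod 173
Result 172 = p - 1 = -1 mod 173: 101 is a quadratic non-residue mod 173. As a residue in [0, p-1] the value is 172.
101^86 mod 173 = 172

172


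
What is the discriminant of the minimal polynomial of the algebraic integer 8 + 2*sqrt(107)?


The element 8 + 2*sqrt(107) has minimal polynomial:
x^2 - 16*x - 364
Discriminant = (-16)^2 - 4*(-364)
= 256 + 1456
= 1712

1712


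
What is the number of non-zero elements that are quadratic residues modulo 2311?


For prime p, the number of non-zero quadratic residues is (p-1)/2.
= (2311-1)/2
= 1155

1155


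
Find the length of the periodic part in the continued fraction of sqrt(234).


Run the CF algorithm for sqrt(234).
a_0 = floor(sqrt(234)) = 15; set m_0=0, q_0=1.
Recurrence: m' = q*a - m,  q' = (d - m'^2)/q,  a' = floor((a_0 + m')/q').
  step 1: m=15, q=9, a=3
  step 2: m=12, q=10, a=2
  step 3: m=8, q=17, a=1
  step 4: m=9, q=9, a=2
  step 5: m=9, q=17, a=1
  step 6: m=8, q=10, a=2
  step 7: m=12, q=9, a=3
  step 8: m=15, q=1, a=30
a_8 = 2*a_0 = 30, so the period closes here.
sqrt(234) = [15; 3, 2, 1, 2, 1, 2, 3, 30]
Period length = 8

8


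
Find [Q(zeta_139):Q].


The degree equals Euler's totient phi(139).
139 = 139
phi(139) = 138

138


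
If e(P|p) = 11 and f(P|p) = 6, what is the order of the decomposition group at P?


|D_P| = e * f
= 11 * 6
= 66

66


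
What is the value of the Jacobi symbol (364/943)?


Compute (364/943) via quadratic reciprocity:
  pull out 2: (2/943) = +1  (since 943 mod 8 = 7)
  pull out 2: (2/943) = +1  (since 943 mod 8 = 7)
  reciprocity: (91/943) -> -(943/91)
  reduce: (33/91)
  reciprocity: (33/91) -> +(91/33)
  reduce: (25/33)
  reciprocity: (25/33) -> +(33/25)
  reduce: (8/25)
  pull out 2: (2/25) = +1  (since 25 mod 8 = 1)
  pull out 2: (2/25) = +1  (since 25 mod 8 = 1)
  pull out 2: (2/25) = +1  (since 25 mod 8 = 1)
  (1/25) = 1
Product of signs = -1

-1


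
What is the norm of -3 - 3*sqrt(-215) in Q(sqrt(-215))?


N(a + b*sqrt(d)) = a^2 - d*b^2
= (-3)^2 - (-215)*(-3)^2
= 9 + 1935
= 1944

1944


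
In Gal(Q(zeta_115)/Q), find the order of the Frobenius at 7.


The Frobenius at p in Gal(Q(zeta_n)/Q) = (Z/nZ)* is the class of p, so its order is ord_115(7), the smallest k >= 1 with 7^k = 1 mod 115.
n = 115 = 5 * 23, phi(115) = 88; the order divides phi(n).
Divisors of 88: 1, 2, 4, 8, 11, 22, 44, 88
Repeated squaring mod 115: 7^1 = 7, 7^2 = 49, 7^4 = 101, 7^8 = 81, 7^16 = 6, 7^32 = 36, 7^64 = 31
Test divisors in increasing order:
  k=1: 7^1 = 7 mod 115
  k=2: 7^2 = 49 mod 115
  k=4: 7^4 = 101 mod 115
  k=8: 7^8 = 81 mod 115
  k=11: 7^11 = 81 * 49 * 7 = 68 mod 115
  k=22: 7^22 = 6 * 101 * 49 = 24 mod 115
  k=44: 7^44 = 36 * 81 * 101 = 1 mod 115  <- first divisor giving 1
Order = 44

44


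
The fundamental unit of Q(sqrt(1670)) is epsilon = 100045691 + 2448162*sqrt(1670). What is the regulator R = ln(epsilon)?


epsilon = 100045691 + 2448162*sqrt(1670)
= 2.0009e+08
R = ln(2.0009e+08)
= 19.1143

19.1143


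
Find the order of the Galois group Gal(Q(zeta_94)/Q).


|Gal(Q(zeta_94)/Q)| = phi(94)
= 46

46


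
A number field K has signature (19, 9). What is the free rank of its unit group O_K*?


By Dirichlet's unit theorem:
rank = r1 + r2 - 1
= 19 + 9 - 1
= 27

27


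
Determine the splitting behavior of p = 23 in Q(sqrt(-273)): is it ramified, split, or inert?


K = Q(sqrt(-273)). Since d mod 4 = 3, disc(K) = -1092.
Check p | disc: -1092 mod 23 = 12.
p does not divide disc. Compute Legendre symbol (d/p):
3^((23-1)/2) mod 23 = 1
(d/p) = 1, so p splits: (p) = P*P' with e=1, f=1, g=2.
Therefore p is split.

split


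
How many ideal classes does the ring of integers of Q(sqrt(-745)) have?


K = Q(sqrt(-745)). d mod 4 = 3, so D = disc(K) = 4d = -2980
h(K) equals the number of primitive reduced positive-definite forms (a, b, c) = a*x^2 + b*x*y + c*y^2 with b^2 - 4ac = D,
where reduced means |b| <= a <= c, with b >= 0 whenever |b| = a or a = c, and primitive means gcd(a, b, c) = 1.
Reduced forces 3a^2 <= |D| = 2980, so 1 <= a <= 31; b must have the parity of D, and c = (b^2 - D)/(4a) must be an integer >= a.
Enumerate a = 1..31, b in [-a, a]:
  a=1: (1, 0, 745)  [1]
  a=2: (2, 2, 373)  [1]
  a=3..4: none
  a=5: (5, 0, 149)  [1]
  a=6: none
  a=7: (7, -4, 107), (7, 4, 107)  [2]
  a=8..9: none
  a=10: (10, 10, 77)  [1]
  a=11: (11, -10, 70), (11, 10, 70)  [2]
  a=12: none
  a=13: (13, -6, 58), (13, 6, 58)  [2]
  a=14: (14, -10, 55), (14, 10, 55)  [2]
  a=15..21: none
  a=22: (22, -10, 35), (22, 10, 35)  [2]
  a=23..25: none
  a=26: (26, -6, 29), (26, 6, 29)  [2]
  a=27..31: none
Total reduced forms: 1 + 1 + 1 + 2 + 1 + 2 + 2 + 2 + 2 + 2 = 16
h = 16

16


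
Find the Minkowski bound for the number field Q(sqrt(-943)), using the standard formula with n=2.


d = -943, d mod 4 = 1, so disc(K) = d = -943; |disc(K)| = 943
Imaginary quadratic field, so n = 2, s = r2 = 1, r1 = 0
M = (n!/n^n) * (4/pi)^s * sqrt(|disc(K)|) = (2!/2^2) * (4/pi)^1 * sqrt(943)
= 0.5 * 1.273240 * 30.708305
= 19.5495

19.5495


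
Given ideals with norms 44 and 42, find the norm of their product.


N(IJ) = N(I) * N(J)
= 44 * 42
= 1848

1848


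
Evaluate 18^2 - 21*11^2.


x^2 - d*y^2
= 18^2 - 21*11^2
= 324 - 2541
= -2217

-2217


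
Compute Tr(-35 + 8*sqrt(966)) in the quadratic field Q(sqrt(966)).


Tr(a + b*sqrt(d)) = (a + b*sqrt(d)) + (a - b*sqrt(d)) = 2a
= 2 * (-35)
= -70

-70


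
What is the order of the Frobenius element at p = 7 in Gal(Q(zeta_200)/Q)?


The Frobenius at p in Gal(Q(zeta_n)/Q) = (Z/nZ)* is the class of p, so its order is ord_200(7), the smallest k >= 1 with 7^k = 1 mod 200.
n = 200 = 2^3 * 5^2, phi(200) = 80; the order divides phi(n).
Divisors of 80: 1, 2, 4, 5, 8, 10, 16, 20, 40, 80
Repeated squaring mod 200: 7^1 = 7, 7^2 = 49, 7^4 = 1, 7^8 = 1, 7^16 = 1, 7^32 = 1, 7^64 = 1
Test divisors in increasing order:
  k=1: 7^1 = 7 mod 200
  k=2: 7^2 = 49 mod 200
  k=4: 7^4 = 1 mod 200  <- first divisor giving 1
Order = 4

4


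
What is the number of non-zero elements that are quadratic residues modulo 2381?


For prime p, the number of non-zero quadratic residues is (p-1)/2.
= (2381-1)/2
= 1190

1190


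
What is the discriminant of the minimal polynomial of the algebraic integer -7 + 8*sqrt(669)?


The element -7 + 8*sqrt(669) has minimal polynomial:
x^2 + 14*x - 42767
Discriminant = (14)^2 - 4*(-42767)
= 196 + 171068
= 171264

171264


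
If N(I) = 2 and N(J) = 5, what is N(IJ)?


N(IJ) = N(I) * N(J)
= 2 * 5
= 10

10


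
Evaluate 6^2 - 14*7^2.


x^2 - d*y^2
= 6^2 - 14*7^2
= 36 - 686
= -650

-650


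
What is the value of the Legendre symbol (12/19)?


p = 19 is prime, so compute (12/19) with the reciprocity algorithm (Jacobi-symbol steps: pull out 2s via (2/n), flip via reciprocity, reduce):
  pull out 2: (2/19) = -1  (since 19 mod 8 = 3)
  pull out 2: (2/19) = -1  (since 19 mod 8 = 3)
  reciprocity: (3/19) -> -(19/3)
  reduce: (1/3)
  (1/3) = 1
Product of signs = -1
(12/19) = -1

-1


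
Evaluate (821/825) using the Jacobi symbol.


Compute (821/825) via quadratic reciprocity:
  reciprocity: (821/825) -> +(825/821)
  reduce: (4/821)
  pull out 2: (2/821) = -1  (since 821 mod 8 = 5)
  pull out 2: (2/821) = -1  (since 821 mod 8 = 5)
  (1/821) = 1
Product of signs = 1

1


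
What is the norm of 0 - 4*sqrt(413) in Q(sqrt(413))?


N(a + b*sqrt(d)) = a^2 - d*b^2
= (0)^2 - (413)*(-4)^2
= 0 - 6608
= -6608

-6608


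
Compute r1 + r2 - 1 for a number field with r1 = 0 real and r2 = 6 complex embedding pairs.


By Dirichlet's unit theorem:
rank = r1 + r2 - 1
= 0 + 6 - 1
= 5

5


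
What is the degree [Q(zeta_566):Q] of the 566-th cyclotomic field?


The degree equals Euler's totient phi(566).
566 = 2 * 283
phi(566) = 282

282


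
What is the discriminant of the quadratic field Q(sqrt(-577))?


For K = Q(sqrt(d)) with d squarefree: disc(K) = d if d = 1 mod 4, and disc(K) = 4d if d = 2 or 3 mod 4.
Here d = -577, and d mod 4 = 3.
d = 3 mod 4, not 1 (O_K = Z[sqrt(d)]), so disc(K) = 4d = 4 * (-577) = -2308

-2308


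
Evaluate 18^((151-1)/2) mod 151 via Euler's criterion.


p = 151 is prime and the exponent is (p-1)/2 = 75, so by Euler's criterion 18^75 = (18/151) = +1 or -1 mod 151.
Compute by square-and-multiply:
  75 = 64 + 8 + 2 + 1 (binary 1001011)
  Repeated squaring mod 151: 18^1 = 18, 18^2 = 22, 18^4 = 31, 18^8 = 55, 18^16 = 5, 18^32 = 25, 18^64 = 21
  18^75 = 18^64 * 18^8 * 18^2 * 18^1 = 21 * 55 * 22 * 18 mod 151
    21 * 55 = 1155 = 98 mod 151
    98 * 22 = 2156 = 42 mod 151
    42 * 18 = 756 = 1 mod 151
  18^75 = 1 mod 151
Result 1: 18 is a quadratic residue mod 151.
18^75 mod 151 = 1

1


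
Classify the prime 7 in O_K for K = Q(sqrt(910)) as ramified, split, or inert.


K = Q(sqrt(910)). Since d mod 4 = 2, disc(K) = 3640.
Check p | disc: 3640 mod 7 = 0.
p divides disc, so p ramifies: (p) = P^2 with e=2, f=1, g=1.
Therefore p is ramified.

ramified


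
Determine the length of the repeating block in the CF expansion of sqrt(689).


Run the CF algorithm for sqrt(689).
a_0 = floor(sqrt(689)) = 26; set m_0=0, q_0=1.
Recurrence: m' = q*a - m,  q' = (d - m'^2)/q,  a' = floor((a_0 + m')/q').
  step 1: m=26, q=13, a=4
  step 2: m=26, q=1, a=52
a_2 = 2*a_0 = 52, so the period closes here.
sqrt(689) = [26; 4, 52]
Period length = 2

2


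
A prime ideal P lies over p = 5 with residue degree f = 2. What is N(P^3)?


N(P^a) = p^(a*f)
= 5^(3*2)
= 5^6
= 15625

15625


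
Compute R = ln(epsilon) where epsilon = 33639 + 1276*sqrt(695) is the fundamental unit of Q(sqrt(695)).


epsilon = 33639 + 1276*sqrt(695)
= 67278.0000
R = ln(67278.0000)
= 11.1166

11.1166


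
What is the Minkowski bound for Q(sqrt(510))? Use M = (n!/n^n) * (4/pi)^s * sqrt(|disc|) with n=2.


d = 510, d mod 4 = 2, so disc(K) = 4d = 2040; |disc(K)| = 2040
Real quadratic field, so n = 2, s = r2 = 0, r1 = 2
M = (n!/n^n) * (4/pi)^s * sqrt(|disc(K)|) = (2!/2^2) * (4/pi)^0 * sqrt(2040)
= 0.5 * 1.000000 * 45.166359
= 22.5832

22.5832


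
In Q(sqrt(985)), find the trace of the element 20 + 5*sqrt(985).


Tr(a + b*sqrt(d)) = (a + b*sqrt(d)) + (a - b*sqrt(d)) = 2a
= 2 * (20)
= 40

40


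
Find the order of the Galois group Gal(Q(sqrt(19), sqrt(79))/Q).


The 2 square roots of distinct primes are multiplicatively independent over Q,
so [K:Q] = 2^2 and Gal(K/Q) is isomorphic to (Z/2Z)^2.
|Gal| = 2^2 = 4

4


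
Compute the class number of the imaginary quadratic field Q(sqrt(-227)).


K = Q(sqrt(-227)). d mod 4 = 1, so D = disc(K) = d = -227
h(K) equals the number of primitive reduced positive-definite forms (a, b, c) = a*x^2 + b*x*y + c*y^2 with b^2 - 4ac = D,
where reduced means |b| <= a <= c, with b >= 0 whenever |b| = a or a = c, and primitive means gcd(a, b, c) = 1.
Reduced forces 3a^2 <= |D| = 227, so 1 <= a <= 8; b must have the parity of D, and c = (b^2 - D)/(4a) must be an integer >= a.
Enumerate a = 1..8, b in [-a, a]:
  a=1: (1, 1, 57)  [1]
  a=2: none
  a=3: (3, -1, 19), (3, 1, 19)  [2]
  a=4..6: none
  a=7: (7, -5, 9), (7, 5, 9)  [2]
  a=8: none
Total reduced forms: 1 + 2 + 2 = 5
h = 5

5


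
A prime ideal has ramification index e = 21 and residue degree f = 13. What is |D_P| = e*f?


|D_P| = e * f
= 21 * 13
= 273

273


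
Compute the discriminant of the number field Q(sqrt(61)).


For K = Q(sqrt(d)) with d squarefree: disc(K) = d if d = 1 mod 4, and disc(K) = 4d if d = 2 or 3 mod 4.
Here d = 61, and d mod 4 = 1.
d = 1 mod 4 (O_K = Z[(1+sqrt(d))/2]), so disc(K) = d = 61

61


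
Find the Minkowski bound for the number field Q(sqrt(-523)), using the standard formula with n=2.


d = -523, d mod 4 = 1, so disc(K) = d = -523; |disc(K)| = 523
Imaginary quadratic field, so n = 2, s = r2 = 1, r1 = 0
M = (n!/n^n) * (4/pi)^s * sqrt(|disc(K)|) = (2!/2^2) * (4/pi)^1 * sqrt(523)
= 0.5 * 1.273240 * 22.869193
= 14.5590

14.5590


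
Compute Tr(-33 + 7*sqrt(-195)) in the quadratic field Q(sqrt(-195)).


Tr(a + b*sqrt(d)) = (a + b*sqrt(d)) + (a - b*sqrt(d)) = 2a
= 2 * (-33)
= -66

-66


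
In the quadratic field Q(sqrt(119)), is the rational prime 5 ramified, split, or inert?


K = Q(sqrt(119)). Since d mod 4 = 3, disc(K) = 476.
Check p | disc: 476 mod 5 = 1.
p does not divide disc. Compute Legendre symbol (d/p):
4^((5-1)/2) mod 5 = 1
(d/p) = 1, so p splits: (p) = P*P' with e=1, f=1, g=2.
Therefore p is split.

split


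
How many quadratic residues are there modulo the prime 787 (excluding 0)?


For prime p, the number of non-zero quadratic residues is (p-1)/2.
= (787-1)/2
= 393

393


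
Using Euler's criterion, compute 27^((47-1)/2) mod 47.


p = 47 is prime and the exponent is (p-1)/2 = 23, so by Euler's criterion 27^23 = (27/47) = +1 or -1 mod 47.
Compute by square-and-multiply:
  23 = 16 + 4 + 2 + 1 (binary 10111)
  Repeated squaring mod 47: 27^1 = 27, 27^2 = 24, 27^4 = 12, 27^8 = 3, 27^16 = 9
  27^23 = 27^16 * 27^4 * 27^2 * 27^1 = 9 * 12 * 24 * 27 mod 47
    9 * 12 = 108 = 14 mod 47
    14 * 24 = 336 = 7 mod 47
    7 * 27 = 189 = 1 mod 47
  27^23 = 1 mod 47
Result 1: 27 is a quadratic residue mod 47.
27^23 mod 47 = 1

1


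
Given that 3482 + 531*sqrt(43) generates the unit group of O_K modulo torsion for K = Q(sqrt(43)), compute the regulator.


epsilon = 3482 + 531*sqrt(43)
= 6963.9999
R = ln(6963.9999)
= 8.8485

8.8485


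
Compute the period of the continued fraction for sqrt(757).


Run the CF algorithm for sqrt(757).
a_0 = floor(sqrt(757)) = 27; set m_0=0, q_0=1.
Recurrence: m' = q*a - m,  q' = (d - m'^2)/q,  a' = floor((a_0 + m')/q').
  step 1: m=27, q=28, a=1
  step 2: m=1, q=27, a=1
  step 3: m=26, q=3, a=17
  step 4: m=25, q=44, a=1
  step 5: m=19, q=9, a=5
  step 6: m=26, q=9, a=5
  step 7: m=19, q=44, a=1
  step 8: m=25, q=3, a=17
  step 9: m=26, q=27, a=1
  step 10: m=1, q=28, a=1
  step 11: m=27, q=1, a=54
a_11 = 2*a_0 = 54, so the period closes here.
sqrt(757) = [27; 1, 1, 17, 1, 5, 5, 1, 17, 1, 1, 54]
Period length = 11

11
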